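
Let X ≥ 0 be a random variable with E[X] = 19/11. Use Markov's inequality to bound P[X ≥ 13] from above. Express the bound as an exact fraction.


μ = E[X] = 19/11, a = 13.
Markov: P[X ≥ 13] ≤ μ/a = (19/11)/13 = 19/143.
Numerically: ≈ 0.132867.
(Since a = 13 > μ = 1.727273, the bound 19/143 is < 1 and informative.)

P[X ≥ 13] ≤ 19/143 ≈ 0.132867.


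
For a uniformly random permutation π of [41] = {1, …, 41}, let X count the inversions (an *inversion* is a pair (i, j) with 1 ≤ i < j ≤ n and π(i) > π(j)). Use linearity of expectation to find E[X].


Write X = Σ X_I over the C(41, 2) = 820 pairs i < j, with X_I the indicator of one inversion.
There are 820 indicators.
For each fixed pair i < j, the values π(i) and π(j) are two distinct elements of {1, …, 41} in uniformly random order; by symmetry P[π(i) > π(j)] = 1/2.
By linearity: E[X] = 820 · (1/2) = C(41, 2) · (1/2) = 820/2 = 410 ≈ 410.000000.

E[X] = 410 = 410.000000.


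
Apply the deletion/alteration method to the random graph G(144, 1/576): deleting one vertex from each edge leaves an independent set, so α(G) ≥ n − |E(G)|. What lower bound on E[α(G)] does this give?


E[|E(G)|] = C(144, 2)·p = 10296 · (1/576) = 143/8.
E[α(G)] ≥ n − E[|E(G)|] = 144 − 143/8 = 1009/8.
Numerically: ≈ 126.1250.
(This is only a lower bound; the true E[α(G)] may be larger.)

E[α(G)] ≥ 1009/8 ≈ 126.1250.


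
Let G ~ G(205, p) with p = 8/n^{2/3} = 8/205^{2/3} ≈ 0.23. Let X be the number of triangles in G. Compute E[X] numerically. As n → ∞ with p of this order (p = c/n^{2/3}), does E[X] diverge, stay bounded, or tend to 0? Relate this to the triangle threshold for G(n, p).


Number of potential triangles: C(205, 3) = 1414910.
Each occurs with probability p³ ≈ (0.23)³ ≈ 1.21832e-02.
By linearity: E[X] = C(205, 3)·p³ ≈ 1414910 · 1.21832e-02 ≈ 17238.166.
Since α = 2/3 < 1, p = c/n^{2/3} ≫ 1/n is above the triangle threshold p ~ 1/n. Asymptotically E[X] ~ (c³/6)·n^{3(1−α)} = (8³/6)·n^{1} → ∞; triangles are abundant w.h.p.

E[X] ≈ 17238.166; in regime p = Θ(1/n^{2/3}) E[X] diverges (above the triangle threshold p ~ 1/n).


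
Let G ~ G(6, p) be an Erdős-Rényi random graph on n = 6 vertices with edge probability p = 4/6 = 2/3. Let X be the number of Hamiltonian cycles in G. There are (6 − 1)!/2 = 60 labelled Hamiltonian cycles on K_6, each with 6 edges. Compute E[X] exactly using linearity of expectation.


K_6 has (6 − 1)!/2 = 60 labelled Hamiltonian cycles.
For each such Hamiltonian cycle H, let X_H = 1 if all 6 edges of H are present in G. Then P[X_H = 1] = p^{6} = (2/3)^{6} = 64/729.
Summing the indicators: E[X] = Σ_H E[X_H] = 60 · p^{6} = 60 · 64/729 = 1280/243.
Numerically: E[X] ≈ 5.26749.

E[X] = 60 · (2/3)^{6} = 1280/243 ≈ 5.26749.


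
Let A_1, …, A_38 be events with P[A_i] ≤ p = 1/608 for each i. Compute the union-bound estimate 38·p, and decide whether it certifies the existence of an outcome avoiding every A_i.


Union bound: P[∪_{i=1}^{38} A_i] ≤ Σ_i P[A_i] ≤ 38·p = 38·(1/608) = 1/16.
Numerically: 1/16 ≈ 0.062.
Is 1/16 < 1? YES.
Since P[∪ A_i] ≤ 1/16 < 1, the complement has P[∩ A_i^c] ≥ 1 − 1/16 = 15/16 > 0, so some outcome avoids every A_i.

38·p = 1/16 ≈ 0.062; existence CERTIFIED by the union bound.


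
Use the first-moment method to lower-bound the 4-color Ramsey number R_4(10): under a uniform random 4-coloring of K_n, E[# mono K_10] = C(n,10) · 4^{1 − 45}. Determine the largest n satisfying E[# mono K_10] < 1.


We need C(n, 10) · 4^{1 − 45} < 1, i.e. C(n, 10) < 4^{45 − 1} = 309485009821345068724781056.
Check values of n near the boundary:
  n = 2020: C(2020, 10) = 304832018578739931133653656; 304832018578739931133653656 < 309485009821345068724781056? YES
  n = 2021: C(2021, 10) = 306347841644770462864800616; 306347841644770462864800616 < 309485009821345068724781056? YES
  n = 2022: C(2022, 10) = 307870445231474093395937796; 307870445231474093395937796 < 309485009821345068724781056? YES
  n = 2023: C(2023, 10) = 309399856285778485315440716; 309399856285778485315440716 < 309485009821345068724781056? YES
  n = 2024: C(2024, 10) = 310936101848269937576192656; 310936101848269937576192656 < 309485009821345068724781056? NO
The largest n with C(n, 10) < 309485009821345068724781056 is n = 2023 (where E[X] = 77349964071444621328860179/77371252455336267181195264 ≈ 1.000). Hence R_4(10) > 2023, i.e. R_4(10) ≥ 2024.

Largest n = 2023; hence R_4(10) > 2023.


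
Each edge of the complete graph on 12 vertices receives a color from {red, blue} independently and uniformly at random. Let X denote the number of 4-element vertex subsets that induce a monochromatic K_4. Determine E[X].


Let X = Σ_S X_S over the C(12, 4) = 495 subsets S of size 4, where X_S = 1 if the K_4 on S is monochromatic.
For a fixed S, the K_4 on S has C(4, 2) = 6 edges. P[all 6 edges red] = (1/2)^6, and likewise for blue, so P[monochromatic] = 2·(1/2)^6 = 2^{1 − 6} = 1/32.
By linearity: E[X] = C(12, 4) · 2^{1 − 6} = 495 · 1/32 = 495/32.
Numerically: E[X] ≈ 15.468750.

E[X] = C(12,4)·2^(1−C(4,2)) = 495/32 ≈ 15.468750.


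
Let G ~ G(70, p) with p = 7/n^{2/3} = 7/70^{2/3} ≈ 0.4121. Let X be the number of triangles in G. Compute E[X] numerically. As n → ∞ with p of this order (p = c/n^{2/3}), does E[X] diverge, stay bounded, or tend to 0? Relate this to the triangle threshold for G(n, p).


Number of potential triangles: C(70, 3) = 54740.
Each occurs with probability p³ ≈ (0.4121)³ ≈ 7.000000e-02.
By linearity: E[X] = C(70, 3)·p³ ≈ 54740 · 7.000000e-02 ≈ 3831.8000.
Since α = 2/3 < 1, p = c/n^{2/3} ≫ 1/n is above the triangle threshold p ~ 1/n. Asymptotically E[X] ~ (c³/6)·n^{3(1−α)} = (7³/6)·n^{1} → ∞; triangles are abundant w.h.p.

E[X] ≈ 3831.8000; in regime p = Θ(1/n^{2/3}) E[X] diverges (above the triangle threshold p ~ 1/n).


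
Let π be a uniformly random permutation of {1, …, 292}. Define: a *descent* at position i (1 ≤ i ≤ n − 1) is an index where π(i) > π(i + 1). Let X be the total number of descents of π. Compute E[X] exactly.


Write X = Σ X_I over i = 1, …, 291, with X_I the indicator of one descent.
There are 291 indicators.
For each fixed i, the pair (π(i), π(i+1)) is a uniformly random ordered pair of distinct values from {1, …, 292}; by symmetry P[π(i) > π(i+1)] = 1/2.
By linearity: E[X] = 291 · (1/2) = (292 − 1) · (1/2) = 291/2 ≈ 145.500000.

E[X] = 291/2 = 145.500000.


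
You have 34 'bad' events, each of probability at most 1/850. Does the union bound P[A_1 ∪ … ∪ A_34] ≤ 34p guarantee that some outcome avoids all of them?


Union bound: P[∪_{i=1}^{34} A_i] ≤ Σ_i P[A_i] ≤ 34·p = 34·(1/850) = 1/25.
Numerically: 1/25 ≈ 0.04000.
Is 1/25 < 1? YES.
Since P[∪ A_i] ≤ 1/25 < 1, the complement has P[∩ A_i^c] ≥ 1 − 1/25 = 24/25 > 0, so some outcome avoids every A_i.

34·p = 1/25 ≈ 0.04000; existence CERTIFIED by the union bound.


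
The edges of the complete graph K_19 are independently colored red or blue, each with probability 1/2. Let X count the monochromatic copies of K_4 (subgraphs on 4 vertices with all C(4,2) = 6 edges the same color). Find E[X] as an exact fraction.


Let X = Σ_S X_S over the C(19, 4) = 3876 subsets S of size 4, where X_S = 1 if the K_4 on S is monochromatic.
For a fixed S, the K_4 on S has C(4, 2) = 6 edges. P[all 6 edges red] = (1/2)^6, and likewise for blue, so P[monochromatic] = 2·(1/2)^6 = 2^{1 − 6} = 1/32.
Summing: E[X] = C(19, 4) · 2^{1 − 6} = 3876 · 1/32 = 969/8.
Numerically: E[X] ≈ 121.125000.

E[X] = C(19,4)·2^(1−C(4,2)) = 969/8 ≈ 121.125000.


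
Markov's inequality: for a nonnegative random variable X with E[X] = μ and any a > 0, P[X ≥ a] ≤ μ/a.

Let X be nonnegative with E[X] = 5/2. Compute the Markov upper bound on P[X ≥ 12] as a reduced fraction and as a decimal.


μ = E[X] = 5/2, a = 12.
Markov: P[X ≥ 12] ≤ μ/a = (5/2)/12 = 5/24.
Numerically: ≈ 0.20833.
(Since a = 12 > μ = 2.50000, the bound 5/24 is < 1 and informative.)

P[X ≥ 12] ≤ 5/24 ≈ 0.20833.


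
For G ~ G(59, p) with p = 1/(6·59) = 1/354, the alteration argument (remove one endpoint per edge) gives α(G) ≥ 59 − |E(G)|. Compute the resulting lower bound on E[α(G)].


E[|E(G)|] = C(59, 2)·p = 1711 · (1/354) = 29/6.
E[α(G)] ≥ n − E[|E(G)|] = 59 − 29/6 = 325/6.
Numerically: ≈ 54.1667.
(This is only a lower bound; the true E[α(G)] may be larger.)

E[α(G)] ≥ 325/6 ≈ 54.1667.


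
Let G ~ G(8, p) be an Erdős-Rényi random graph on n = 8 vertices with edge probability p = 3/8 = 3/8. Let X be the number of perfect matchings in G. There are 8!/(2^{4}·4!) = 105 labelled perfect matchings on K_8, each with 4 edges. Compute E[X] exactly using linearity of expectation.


K_8 has 8!/(2^{4}·4!) = 105 labelled perfect matchings.
For each such perfect matching H, let X_H = 1 if all 4 edges of H are present in G. Then P[X_H = 1] = p^{4} = (3/8)^{4} = 81/4096.
By linearity of expectation: E[X] = Σ_H E[X_H] = 105 · p^{4} = 105 · 81/4096 = 8505/4096.
Numerically: E[X] ≈ 2.0764.

E[X] = 105 · (3/8)^{4} = 8505/4096 ≈ 2.0764.


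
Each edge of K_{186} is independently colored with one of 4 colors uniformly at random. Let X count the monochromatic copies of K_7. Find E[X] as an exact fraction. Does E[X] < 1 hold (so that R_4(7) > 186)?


E[X] = C(186, 7) · 4^{1 − 21} = 1363155866280 · 4^{−20} = 1363155866280/1099511627776.
As a reduced fraction: E[X] = 170394483285/137438953472 ≈ 1.239783.
Is E[X] < 1? NO.
Since E[X] ≥ 1, the first-moment bound is inconclusive at n = 186; it does NOT by itself certify R_4(7) > 186.

E[X] = 170394483285/137438953472 ≈ 1.239783; E[X] ≥ 1; first-moment method inconclusive here.


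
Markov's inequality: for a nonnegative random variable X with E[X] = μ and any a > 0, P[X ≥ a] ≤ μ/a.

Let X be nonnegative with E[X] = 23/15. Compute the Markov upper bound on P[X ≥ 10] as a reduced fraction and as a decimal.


μ = E[X] = 23/15, a = 10.
Markov: P[X ≥ 10] ≤ μ/a = (23/15)/10 = 23/150.
Numerically: ≈ 0.1533.
(Since a = 10 > μ = 1.5333, the bound 23/150 is < 1 and informative.)

P[X ≥ 10] ≤ 23/150 ≈ 0.1533.


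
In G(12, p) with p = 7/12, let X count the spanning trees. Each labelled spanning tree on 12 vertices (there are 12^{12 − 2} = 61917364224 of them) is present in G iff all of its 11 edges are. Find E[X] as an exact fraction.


K_12 has 12^{12 − 2} = 61917364224 labelled spanning trees.
For each such spanning tree H, let X_H = 1 if all 11 edges of H are present in G. Then P[X_H = 1] = p^{11} = (7/12)^{11} = 1977326743/743008370688.
By linearity of expectation: E[X] = Σ_H E[X_H] = 61917364224 · p^{11} = 61917364224 · 1977326743/743008370688 = 1977326743/12.
Numerically: E[X] ≈ 1.6478e+08.

E[X] = 61917364224 · (7/12)^{11} = 1977326743/12 ≈ 1.6478e+08.


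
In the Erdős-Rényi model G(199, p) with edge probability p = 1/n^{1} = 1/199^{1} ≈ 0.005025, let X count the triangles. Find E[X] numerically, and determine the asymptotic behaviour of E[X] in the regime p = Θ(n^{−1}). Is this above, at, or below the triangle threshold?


Number of potential triangles: C(199, 3) = 1293699.
Each occurs with probability p³ ≈ (0.005025)³ ≈ 1.268939e-07.
By linearity: E[X] = C(199, 3)·p³ ≈ 1293699 · 1.268939e-07 ≈ 0.1642.
Here α = 1, so p = 1/n is exactly at the triangle threshold p ~ 1/n. Asymptotically E[X] → c³/6 = 1³/6 = 1/6 ≈ 0.1667, a bounded constant. In this regime the triangle count is asymptotically Poisson(c³/6).

E[X] ≈ 0.1642; in regime p = Θ(1/n^{1}) E[X] stays bounded (at the triangle threshold p ~ 1/n).


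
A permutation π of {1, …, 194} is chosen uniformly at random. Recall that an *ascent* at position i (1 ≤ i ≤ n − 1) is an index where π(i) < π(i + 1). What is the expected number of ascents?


Write X = Σ X_I over i = 1, …, 193, with X_I the indicator of one ascent.
There are 193 indicators.
For each fixed i, the pair (π(i), π(i+1)) is a uniformly random ordered pair of distinct values from {1, …, 194}; by symmetry P[π(i) < π(i+1)] = 1/2.
By linearity: E[X] = 193 · (1/2) = (194 − 1) · (1/2) = 193/2 ≈ 96.5000.

E[X] = 193/2 = 96.5000.


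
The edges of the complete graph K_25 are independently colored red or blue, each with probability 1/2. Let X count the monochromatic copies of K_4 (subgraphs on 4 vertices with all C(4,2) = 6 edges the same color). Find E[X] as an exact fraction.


Let X = Σ_S X_S over the C(25, 4) = 12650 subsets S of size 4, where X_S = 1 if the K_4 on S is monochromatic.
For a fixed S, the K_4 on S has C(4, 2) = 6 edges. P[all 6 edges red] = (1/2)^6, and likewise for blue, so P[monochromatic] = 2·(1/2)^6 = 2^{1 − 6} = 1/32.
By linearity: E[X] = C(25, 4) · 2^{1 − 6} = 12650 · 1/32 = 6325/16.
Numerically: E[X] ≈ 395.312.

E[X] = C(25,4)·2^(1−C(4,2)) = 6325/16 ≈ 395.312.


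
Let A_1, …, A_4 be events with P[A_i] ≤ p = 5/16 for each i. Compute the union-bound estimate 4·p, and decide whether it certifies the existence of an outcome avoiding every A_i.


Union bound: P[∪_{i=1}^{4} A_i] ≤ Σ_i P[A_i] ≤ 4·p = 4·(5/16) = 5/4.
Numerically: 5/4 ≈ 1.2500.
Is 5/4 < 1? NO.
Since the bound 5/4 is ≥ 1, the union bound is uninformative here; it does NOT by itself certify existence.

4·p = 5/4 ≈ 1.2500; existence NOT certified by the union bound.


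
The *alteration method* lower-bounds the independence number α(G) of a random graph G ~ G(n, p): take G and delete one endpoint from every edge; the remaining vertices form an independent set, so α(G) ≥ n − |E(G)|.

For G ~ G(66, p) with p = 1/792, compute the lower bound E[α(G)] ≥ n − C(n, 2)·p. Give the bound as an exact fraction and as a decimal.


E[|E(G)|] = C(66, 2)·p = 2145 · (1/792) = 65/24.
E[α(G)] ≥ n − E[|E(G)|] = 66 − 65/24 = 1519/24.
Numerically: ≈ 63.2917.
(This is only a lower bound; the true E[α(G)] may be larger.)

E[α(G)] ≥ 1519/24 ≈ 63.2917.


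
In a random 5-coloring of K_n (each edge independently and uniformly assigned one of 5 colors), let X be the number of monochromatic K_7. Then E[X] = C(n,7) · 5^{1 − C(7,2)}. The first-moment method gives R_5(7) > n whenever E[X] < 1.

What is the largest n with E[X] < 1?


We need C(n, 7) · 5^{1 − 21} < 1, i.e. C(n, 7) < 5^{21 − 1} = 95367431640625.
Check values of n near the boundary:
  n = 332: C(332, 7) = 82772214646616; 82772214646616 < 95367431640625? YES
  n = 333: C(333, 7) = 84549532139028; 84549532139028 < 95367431640625? YES
  n = 334: C(334, 7) = 86359460961576; 86359460961576 < 95367431640625? YES
  n = 335: C(335, 7) = 88202498238195; 88202498238195 < 95367431640625? YES
  n = 336: C(336, 7) = 90079147136880; 90079147136880 < 95367431640625? YES
  n = 337: C(337, 7) = 91989916924632; 91989916924632 < 95367431640625? YES
  n = 338: C(338, 7) = 93935323022736; 93935323022736 < 95367431640625? YES
  n = 339: C(339, 7) = 95915887062372; 95915887062372 < 95367431640625? NO
  n = 340: C(340, 7) = 97932136940560; 97932136940560 < 95367431640625? NO
The largest n with C(n, 7) < 95367431640625 is n = 338 (where E[X] = 93935323022736/95367431640625 ≈ 0.984983). Hence R_5(7) > 338, i.e. R_5(7) ≥ 339.

Largest n = 338; hence R_5(7) > 338.


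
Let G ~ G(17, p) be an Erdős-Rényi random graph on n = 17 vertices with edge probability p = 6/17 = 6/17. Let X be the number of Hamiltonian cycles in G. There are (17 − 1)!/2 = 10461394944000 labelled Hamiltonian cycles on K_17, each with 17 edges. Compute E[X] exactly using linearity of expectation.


K_17 has (17 − 1)!/2 = 10461394944000 labelled Hamiltonian cycles.
For each such Hamiltonian cycle H, let X_H = 1 if all 17 edges of H are present in G. Then P[X_H = 1] = p^{17} = (6/17)^{17} = 16926659444736/827240261886336764177.
Summing the indicators: E[X] = Σ_H E[X_H] = 10461394944000 · p^{17} = 10461394944000 · 16926659444736/827240261886336764177 = 177076469533971037814784000/827240261886336764177.
Numerically: E[X] ≈ 2.141e+05.

E[X] = 10461394944000 · (6/17)^{17} = 177076469533971037814784000/827240261886336764177 ≈ 2.141e+05.


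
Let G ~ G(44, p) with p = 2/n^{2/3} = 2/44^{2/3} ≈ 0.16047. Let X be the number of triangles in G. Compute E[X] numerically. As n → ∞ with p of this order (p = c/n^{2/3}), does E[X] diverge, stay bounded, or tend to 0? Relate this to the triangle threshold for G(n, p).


Number of potential triangles: C(44, 3) = 13244.
Each occurs with probability p³ ≈ (0.16047)³ ≈ 4.1322314e-03.
By linearity: E[X] = C(44, 3)·p³ ≈ 13244 · 4.1322314e-03 ≈ 54.72727.
Since α = 2/3 < 1, p = c/n^{2/3} ≫ 1/n is above the triangle threshold p ~ 1/n. Asymptotically E[X] ~ (c³/6)·n^{3(1−α)} = (2³/6)·n^{1} → ∞; triangles are abundant w.h.p.

E[X] ≈ 54.72727; in regime p = Θ(1/n^{2/3}) E[X] diverges (above the triangle threshold p ~ 1/n).


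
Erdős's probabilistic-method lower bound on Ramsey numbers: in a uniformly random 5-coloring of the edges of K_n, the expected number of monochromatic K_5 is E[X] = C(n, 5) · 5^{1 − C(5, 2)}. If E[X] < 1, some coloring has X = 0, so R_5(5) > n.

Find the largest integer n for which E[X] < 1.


We need C(n, 5) · 5^{1 − 10} < 1, i.e. C(n, 5) < 5^{10 − 1} = 1953125.
Check values of n near the boundary:
  n = 45: C(45, 5) = 1221759; 1221759 < 1953125? YES
  n = 46: C(46, 5) = 1370754; 1370754 < 1953125? YES
  n = 47: C(47, 5) = 1533939; 1533939 < 1953125? YES
  n = 48: C(48, 5) = 1712304; 1712304 < 1953125? YES
  n = 49: C(49, 5) = 1906884; 1906884 < 1953125? YES
  n = 50: C(50, 5) = 2118760; 2118760 < 1953125? NO
The largest n with C(n, 5) < 1953125 is n = 49 (where E[X] = 1906884/1953125 ≈ 0.9763). Hence R_5(5) > 49, i.e. R_5(5) ≥ 50.

Largest n = 49; hence R_5(5) > 49.


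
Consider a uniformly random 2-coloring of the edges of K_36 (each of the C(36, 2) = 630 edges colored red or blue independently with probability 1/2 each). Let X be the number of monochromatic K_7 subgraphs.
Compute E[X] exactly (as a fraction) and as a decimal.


Let X = Σ_S X_S over the C(36, 7) = 8347680 subsets S of size 7, where X_S = 1 if the K_7 on S is monochromatic.
For a fixed S, the K_7 on S has C(7, 2) = 21 edges. P[all 21 edges red] = (1/2)^21, and likewise for blue, so P[monochromatic] = 2·(1/2)^21 = 2^{1 − 21} = 1/1048576.
By linearity: E[X] = C(36, 7) · 2^{1 − 21} = 8347680 · 1/1048576 = 260865/32768.
Numerically: E[X] ≈ 7.961.

E[X] = C(36,7)·2^(1−C(7,2)) = 260865/32768 ≈ 7.961.


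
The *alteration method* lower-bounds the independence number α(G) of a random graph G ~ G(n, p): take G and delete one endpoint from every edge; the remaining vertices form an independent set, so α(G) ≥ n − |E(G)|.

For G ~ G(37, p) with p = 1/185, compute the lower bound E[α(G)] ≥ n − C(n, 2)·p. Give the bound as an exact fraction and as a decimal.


E[|E(G)|] = C(37, 2)·p = 666 · (1/185) = 18/5.
E[α(G)] ≥ n − E[|E(G)|] = 37 − 18/5 = 167/5.
Numerically: ≈ 33.40000.
(This is only a lower bound; the true E[α(G)] may be larger.)

E[α(G)] ≥ 167/5 ≈ 33.40000.


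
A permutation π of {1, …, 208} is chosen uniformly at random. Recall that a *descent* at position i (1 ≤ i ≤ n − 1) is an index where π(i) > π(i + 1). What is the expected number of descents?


Write X = Σ X_I over i = 1, …, 207, with X_I the indicator of one descent.
There are 207 indicators.
For each fixed i, the pair (π(i), π(i+1)) is a uniformly random ordered pair of distinct values from {1, …, 208}; by symmetry P[π(i) > π(i+1)] = 1/2.
By linearity: E[X] = 207 · (1/2) = (208 − 1) · (1/2) = 207/2 ≈ 103.500000.

E[X] = 207/2 = 103.500000.


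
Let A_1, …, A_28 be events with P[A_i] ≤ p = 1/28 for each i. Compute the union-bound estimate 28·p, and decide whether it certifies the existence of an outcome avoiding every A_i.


Union bound: P[∪_{i=1}^{28} A_i] ≤ Σ_i P[A_i] ≤ 28·p = 28·(1/28) = 1.
Numerically: 1 ≈ 1.0000.
Is 1 < 1? NO.
Since the bound 1 is ≥ 1, the union bound is uninformative here; it does NOT by itself certify existence.

28·p = 1 ≈ 1.0000; existence NOT certified by the union bound.


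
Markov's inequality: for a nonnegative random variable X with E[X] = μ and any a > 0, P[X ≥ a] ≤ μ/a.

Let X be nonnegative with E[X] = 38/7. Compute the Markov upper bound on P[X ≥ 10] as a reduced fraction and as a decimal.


μ = E[X] = 38/7, a = 10.
Markov: P[X ≥ 10] ≤ μ/a = (38/7)/10 = 19/35.
Numerically: ≈ 0.543.
(Since a = 10 > μ = 5.429, the bound 19/35 is < 1 and informative.)

P[X ≥ 10] ≤ 19/35 ≈ 0.543.


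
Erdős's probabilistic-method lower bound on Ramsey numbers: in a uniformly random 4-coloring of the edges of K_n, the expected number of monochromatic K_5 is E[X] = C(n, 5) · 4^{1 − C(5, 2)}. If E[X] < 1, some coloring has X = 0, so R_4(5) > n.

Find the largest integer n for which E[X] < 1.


We need C(n, 5) · 4^{1 − 10} < 1, i.e. C(n, 5) < 4^{10 − 1} = 262144.
Check values of n near the boundary:
  n = 31: C(31, 5) = 169911; 169911 < 262144? YES
  n = 32: C(32, 5) = 201376; 201376 < 262144? YES
  n = 33: C(33, 5) = 237336; 237336 < 262144? YES
  n = 34: C(34, 5) = 278256; 278256 < 262144? NO
  n = 35: C(35, 5) = 324632; 324632 < 262144? NO
  n = 36: C(36, 5) = 376992; 376992 < 262144? NO
The largest n with C(n, 5) < 262144 is n = 33 (where E[X] = 29667/32768 ≈ 0.905). Hence R_4(5) > 33, i.e. R_4(5) ≥ 34.

Largest n = 33; hence R_4(5) > 33.


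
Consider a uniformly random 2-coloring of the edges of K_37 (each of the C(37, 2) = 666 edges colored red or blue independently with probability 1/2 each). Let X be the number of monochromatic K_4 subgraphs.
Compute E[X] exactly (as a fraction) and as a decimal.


Let X = Σ_S X_S over the C(37, 4) = 66045 subsets S of size 4, where X_S = 1 if the K_4 on S is monochromatic.
For a fixed S, the K_4 on S has C(4, 2) = 6 edges. P[all 6 edges red] = (1/2)^6, and likewise for blue, so P[monochromatic] = 2·(1/2)^6 = 2^{1 − 6} = 1/32.
Summing: E[X] = C(37, 4) · 2^{1 − 6} = 66045 · 1/32 = 66045/32.
Numerically: E[X] ≈ 2063.90625.

E[X] = C(37,4)·2^(1−C(4,2)) = 66045/32 ≈ 2063.90625.


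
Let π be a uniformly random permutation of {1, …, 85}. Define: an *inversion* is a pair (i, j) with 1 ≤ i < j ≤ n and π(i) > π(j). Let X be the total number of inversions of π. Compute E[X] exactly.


Write X = Σ X_I over the C(85, 2) = 3570 pairs i < j, with X_I the indicator of one inversion.
There are 3570 indicators.
For each fixed pair i < j, the values π(i) and π(j) are two distinct elements of {1, …, 85} in uniformly random order; by symmetry P[π(i) > π(j)] = 1/2.
By linearity: E[X] = 3570 · (1/2) = C(85, 2) · (1/2) = 3570/2 = 1785 ≈ 1785.000.

E[X] = 1785 = 1785.000.


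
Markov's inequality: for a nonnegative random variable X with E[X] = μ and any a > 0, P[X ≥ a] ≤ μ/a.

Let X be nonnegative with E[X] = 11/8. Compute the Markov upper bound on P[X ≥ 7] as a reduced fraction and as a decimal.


μ = E[X] = 11/8, a = 7.
Markov: P[X ≥ 7] ≤ μ/a = (11/8)/7 = 11/56.
Numerically: ≈ 0.196429.
(Since a = 7 > μ = 1.375000, the bound 11/56 is < 1 and informative.)

P[X ≥ 7] ≤ 11/56 ≈ 0.196429.


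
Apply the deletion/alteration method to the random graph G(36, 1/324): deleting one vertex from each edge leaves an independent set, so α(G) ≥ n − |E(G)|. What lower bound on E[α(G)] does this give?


E[|E(G)|] = C(36, 2)·p = 630 · (1/324) = 35/18.
E[α(G)] ≥ n − E[|E(G)|] = 36 − 35/18 = 613/18.
Numerically: ≈ 34.05556.
(This is only a lower bound; the true E[α(G)] may be larger.)

E[α(G)] ≥ 613/18 ≈ 34.05556.


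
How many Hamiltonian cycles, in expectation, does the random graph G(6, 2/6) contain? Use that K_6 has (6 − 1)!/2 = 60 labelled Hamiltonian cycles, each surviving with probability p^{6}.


K_6 has (6 − 1)!/2 = 60 labelled Hamiltonian cycles.
For each such Hamiltonian cycle H, let X_H = 1 if all 6 edges of H are present in G. Then P[X_H = 1] = p^{6} = (1/3)^{6} = 1/729.
By linearity of expectation: E[X] = Σ_H E[X_H] = 60 · p^{6} = 60 · 1/729 = 20/243.
Numerically: E[X] ≈ 0.0823.

E[X] = 60 · (1/3)^{6} = 20/243 ≈ 0.0823.


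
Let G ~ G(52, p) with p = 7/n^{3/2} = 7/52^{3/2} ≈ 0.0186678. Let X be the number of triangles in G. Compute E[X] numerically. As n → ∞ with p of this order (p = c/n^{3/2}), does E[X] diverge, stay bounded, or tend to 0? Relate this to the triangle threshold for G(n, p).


Number of potential triangles: C(52, 3) = 22100.
Each occurs with probability p³ ≈ (0.0186678)³ ≈ 6.50547592e-06.
By linearity: E[X] = C(52, 3)·p³ ≈ 22100 · 6.50547592e-06 ≈ 0.143771.
Since α = 3/2 > 1, p = c/n^{3/2} = o(1/n) is below the triangle threshold p ~ 1/n. Asymptotically E[X] ~ (c³/6)·n^{3(1−α)} = (7³/6)·n^{-1.5} → 0, so by Markov's inequality G has no triangles w.h.p.

E[X] ≈ 0.143771; in regime p = Θ(1/n^{3/2}) E[X] tends to 0 (below the triangle threshold p ~ 1/n).


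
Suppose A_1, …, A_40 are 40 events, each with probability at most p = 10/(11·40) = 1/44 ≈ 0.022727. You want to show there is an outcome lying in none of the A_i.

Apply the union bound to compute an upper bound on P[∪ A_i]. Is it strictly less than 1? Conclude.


Union bound: P[∪_{i=1}^{40} A_i] ≤ Σ_i P[A_i] ≤ 40·p = 40·(1/44) = 10/11.
Numerically: 10/11 ≈ 0.909091.
Is 10/11 < 1? YES.
Since P[∪ A_i] ≤ 10/11 < 1, the complement has P[∩ A_i^c] ≥ 1 − 10/11 = 1/11 > 0, so some outcome avoids every A_i.

40·p = 10/11 ≈ 0.909091; existence CERTIFIED by the union bound.


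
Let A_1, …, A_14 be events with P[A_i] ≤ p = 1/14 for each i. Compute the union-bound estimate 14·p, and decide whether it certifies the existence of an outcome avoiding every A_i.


Union bound: P[∪_{i=1}^{14} A_i] ≤ Σ_i P[A_i] ≤ 14·p = 14·(1/14) = 1.
Numerically: 1 ≈ 1.0000000.
Is 1 < 1? NO.
Since the bound 1 is ≥ 1, the union bound is uninformative here; it does NOT by itself certify existence.

14·p = 1 ≈ 1.0000000; existence NOT certified by the union bound.


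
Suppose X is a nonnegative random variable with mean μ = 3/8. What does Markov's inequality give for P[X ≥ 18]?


μ = E[X] = 3/8, a = 18.
Markov: P[X ≥ 18] ≤ μ/a = (3/8)/18 = 1/48.
Numerically: ≈ 0.02083.
(Since a = 18 > μ = 0.37500, the bound 1/48 is < 1 and informative.)

P[X ≥ 18] ≤ 1/48 ≈ 0.02083.


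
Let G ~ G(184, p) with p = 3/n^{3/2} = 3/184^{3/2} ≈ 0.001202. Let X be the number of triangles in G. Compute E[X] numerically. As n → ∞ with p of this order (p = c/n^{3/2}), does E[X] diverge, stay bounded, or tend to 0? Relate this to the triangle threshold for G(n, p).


Number of potential triangles: C(184, 3) = 1021384.
Each occurs with probability p³ ≈ (0.001202)³ ≈ 1.736535e-09.
By linearity: E[X] = C(184, 3)·p³ ≈ 1021384 · 1.736535e-09 ≈ 0.0018.
Since α = 3/2 > 1, p = c/n^{3/2} = o(1/n) is below the triangle threshold p ~ 1/n. Asymptotically E[X] ~ (c³/6)·n^{3(1−α)} = (3³/6)·n^{-1.5} → 0, so by Markov's inequality G has no triangles w.h.p.

E[X] ≈ 0.0018; in regime p = Θ(1/n^{3/2}) E[X] tends to 0 (below the triangle threshold p ~ 1/n).


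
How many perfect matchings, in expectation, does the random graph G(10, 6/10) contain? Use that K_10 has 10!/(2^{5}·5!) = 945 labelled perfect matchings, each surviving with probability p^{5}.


K_10 has 10!/(2^{5}·5!) = 945 labelled perfect matchings.
For each such perfect matching H, let X_H = 1 if all 5 edges of H are present in G. Then P[X_H = 1] = p^{5} = (3/5)^{5} = 243/3125.
Summing the indicators: E[X] = Σ_H E[X_H] = 945 · p^{5} = 945 · 243/3125 = 45927/625.
Numerically: E[X] ≈ 73.48.

E[X] = 945 · (3/5)^{5} = 45927/625 ≈ 73.48.


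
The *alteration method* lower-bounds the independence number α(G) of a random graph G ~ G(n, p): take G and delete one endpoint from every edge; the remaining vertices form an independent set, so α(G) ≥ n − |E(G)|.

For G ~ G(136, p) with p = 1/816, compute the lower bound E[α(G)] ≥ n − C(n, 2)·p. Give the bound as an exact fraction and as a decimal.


E[|E(G)|] = C(136, 2)·p = 9180 · (1/816) = 45/4.
E[α(G)] ≥ n − E[|E(G)|] = 136 − 45/4 = 499/4.
Numerically: ≈ 124.750.
(This is only a lower bound; the true E[α(G)] may be larger.)

E[α(G)] ≥ 499/4 ≈ 124.750.


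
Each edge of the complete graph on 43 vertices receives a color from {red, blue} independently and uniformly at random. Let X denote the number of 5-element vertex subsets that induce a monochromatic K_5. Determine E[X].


Let X = Σ_S X_S over the C(43, 5) = 962598 subsets S of size 5, where X_S = 1 if the K_5 on S is monochromatic.
For a fixed S, the K_5 on S has C(5, 2) = 10 edges. P[all 10 edges red] = (1/2)^10, and likewise for blue, so P[monochromatic] = 2·(1/2)^10 = 2^{1 − 10} = 1/512.
Summing: E[X] = C(43, 5) · 2^{1 − 10} = 962598 · 1/512 = 481299/256.
Numerically: E[X] ≈ 1880.074219.

E[X] = C(43,5)·2^(1−C(5,2)) = 481299/256 ≈ 1880.074219.


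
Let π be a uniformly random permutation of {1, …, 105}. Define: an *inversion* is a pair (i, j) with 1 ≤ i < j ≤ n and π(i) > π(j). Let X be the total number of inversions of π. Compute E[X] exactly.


Write X = Σ X_I over the C(105, 2) = 5460 pairs i < j, with X_I the indicator of one inversion.
There are 5460 indicators.
For each fixed pair i < j, the values π(i) and π(j) are two distinct elements of {1, …, 105} in uniformly random order; by symmetry P[π(i) > π(j)] = 1/2.
By linearity: E[X] = 5460 · (1/2) = C(105, 2) · (1/2) = 5460/2 = 2730 ≈ 2730.00000.

E[X] = 2730 = 2730.00000.


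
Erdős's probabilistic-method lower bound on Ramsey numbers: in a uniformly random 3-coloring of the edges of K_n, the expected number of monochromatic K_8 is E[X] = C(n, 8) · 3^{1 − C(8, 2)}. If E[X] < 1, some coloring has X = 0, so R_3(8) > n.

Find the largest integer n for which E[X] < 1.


We need C(n, 8) · 3^{1 − 28} < 1, i.e. C(n, 8) < 3^{28 − 1} = 7625597484987.
Check values of n near the boundary:
  n = 155: C(155, 8) = 6876747915675; 6876747915675 < 7625597484987? YES
  n = 156: C(156, 8) = 7248464019225; 7248464019225 < 7625597484987? YES
  n = 157: C(157, 8) = 7637643295425; 7637643295425 < 7625597484987? NO
  n = 158: C(158, 8) = 8044984271181; 8044984271181 < 7625597484987? NO
  n = 159: C(159, 8) = 8471208603429; 8471208603429 < 7625597484987? NO
The largest n with C(n, 8) < 7625597484987 is n = 156 (where E[X] = 805384891025/847288609443 ≈ 0.951). Hence R_3(8) > 156, i.e. R_3(8) ≥ 157.

Largest n = 156; hence R_3(8) > 156.


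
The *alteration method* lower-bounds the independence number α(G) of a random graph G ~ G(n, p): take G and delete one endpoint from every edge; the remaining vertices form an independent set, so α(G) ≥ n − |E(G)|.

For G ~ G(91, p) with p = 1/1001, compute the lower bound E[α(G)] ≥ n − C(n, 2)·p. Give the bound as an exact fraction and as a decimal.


E[|E(G)|] = C(91, 2)·p = 4095 · (1/1001) = 45/11.
E[α(G)] ≥ n − E[|E(G)|] = 91 − 45/11 = 956/11.
Numerically: ≈ 86.9091.
(This is only a lower bound; the true E[α(G)] may be larger.)

E[α(G)] ≥ 956/11 ≈ 86.9091.


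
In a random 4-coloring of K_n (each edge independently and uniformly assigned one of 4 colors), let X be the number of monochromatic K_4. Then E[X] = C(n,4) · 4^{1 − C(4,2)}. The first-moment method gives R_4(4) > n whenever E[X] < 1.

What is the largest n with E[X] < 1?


We need C(n, 4) · 4^{1 − 6} < 1, i.e. C(n, 4) < 4^{6 − 1} = 1024.
Check values of n near the boundary:
  n = 10: C(10, 4) = 210; 210 < 1024? YES
  n = 11: C(11, 4) = 330; 330 < 1024? YES
  n = 12: C(12, 4) = 495; 495 < 1024? YES
  n = 13: C(13, 4) = 715; 715 < 1024? YES
  n = 14: C(14, 4) = 1001; 1001 < 1024? YES
  n = 15: C(15, 4) = 1365; 1365 < 1024? NO
  n = 16: C(16, 4) = 1820; 1820 < 1024? NO
  n = 17: C(17, 4) = 2380; 2380 < 1024? NO
The largest n with C(n, 4) < 1024 is n = 14 (where E[X] = 1001/1024 ≈ 0.97754). Hence R_4(4) > 14, i.e. R_4(4) ≥ 15.

Largest n = 14; hence R_4(4) > 14.


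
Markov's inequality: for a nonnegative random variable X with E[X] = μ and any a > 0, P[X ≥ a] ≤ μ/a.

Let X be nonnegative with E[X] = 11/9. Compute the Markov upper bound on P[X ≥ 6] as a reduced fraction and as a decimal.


μ = E[X] = 11/9, a = 6.
Markov: P[X ≥ 6] ≤ μ/a = (11/9)/6 = 11/54.
Numerically: ≈ 0.20370.
(Since a = 6 > μ = 1.22222, the bound 11/54 is < 1 and informative.)

P[X ≥ 6] ≤ 11/54 ≈ 0.20370.


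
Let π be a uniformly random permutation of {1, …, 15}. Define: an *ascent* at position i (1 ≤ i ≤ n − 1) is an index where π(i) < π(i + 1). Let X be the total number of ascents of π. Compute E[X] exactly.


Write X = Σ X_I over i = 1, …, 14, with X_I the indicator of one ascent.
There are 14 indicators.
For each fixed i, the pair (π(i), π(i+1)) is a uniformly random ordered pair of distinct values from {1, …, 15}; by symmetry P[π(i) < π(i+1)] = 1/2.
By linearity: E[X] = 14 · (1/2) = (15 − 1) · (1/2) = 7 ≈ 7.000000.

E[X] = 7 = 7.000000.


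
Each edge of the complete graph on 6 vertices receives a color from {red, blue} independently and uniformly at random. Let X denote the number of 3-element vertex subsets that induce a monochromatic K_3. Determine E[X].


Let X = Σ_S X_S over the C(6, 3) = 20 subsets S of size 3, where X_S = 1 if the K_3 on S is monochromatic.
For a fixed S, the K_3 on S has C(3, 2) = 3 edges. P[all 3 edges red] = (1/2)^3, and likewise for blue, so P[monochromatic] = 2·(1/2)^3 = 2^{1 − 3} = 1/4.
By linearity of expectation: E[X] = C(6, 3) · 2^{1 − 3} = 20 · 1/4 = 5.
Numerically: E[X] ≈ 5.000000.

E[X] = C(6,3)·2^(1−C(3,2)) = 5 ≈ 5.000000.


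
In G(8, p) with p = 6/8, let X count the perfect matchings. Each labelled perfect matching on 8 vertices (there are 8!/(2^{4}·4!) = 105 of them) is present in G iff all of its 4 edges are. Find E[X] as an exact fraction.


K_8 has 8!/(2^{4}·4!) = 105 labelled perfect matchings.
For each such perfect matching H, let X_H = 1 if all 4 edges of H are present in G. Then P[X_H = 1] = p^{4} = (3/4)^{4} = 81/256.
Summing the indicators: E[X] = Σ_H E[X_H] = 105 · p^{4} = 105 · 81/256 = 8505/256.
Numerically: E[X] ≈ 33.2.

E[X] = 105 · (3/4)^{4} = 8505/256 ≈ 33.2.


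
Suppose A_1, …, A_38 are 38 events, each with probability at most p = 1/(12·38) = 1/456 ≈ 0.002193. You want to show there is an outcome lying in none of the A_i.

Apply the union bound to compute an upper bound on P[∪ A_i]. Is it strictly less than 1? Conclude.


Union bound: P[∪_{i=1}^{38} A_i] ≤ Σ_i P[A_i] ≤ 38·p = 38·(1/456) = 1/12.
Numerically: 1/12 ≈ 0.083333.
Is 1/12 < 1? YES.
Since P[∪ A_i] ≤ 1/12 < 1, the complement has P[∩ A_i^c] ≥ 1 − 1/12 = 11/12 > 0, so some outcome avoids every A_i.

38·p = 1/12 ≈ 0.083333; existence CERTIFIED by the union bound.


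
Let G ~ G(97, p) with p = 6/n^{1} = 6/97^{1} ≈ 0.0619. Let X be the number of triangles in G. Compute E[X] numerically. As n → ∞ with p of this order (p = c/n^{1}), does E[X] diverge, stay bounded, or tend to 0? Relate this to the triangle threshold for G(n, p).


Number of potential triangles: C(97, 3) = 147440.
Each occurs with probability p³ ≈ (0.0619)³ ≈ 2.36667e-04.
By linearity: E[X] = C(97, 3)·p³ ≈ 147440 · 2.36667e-04 ≈ 34.894.
Here α = 1, so p = 6/n is exactly at the triangle threshold p ~ 1/n. Asymptotically E[X] → c³/6 = 6³/6 = 36 ≈ 36.000, a bounded constant. In this regime the triangle count is asymptotically Poisson(c³/6).

E[X] ≈ 34.894; in regime p = Θ(1/n^{1}) E[X] stays bounded (at the triangle threshold p ~ 1/n).


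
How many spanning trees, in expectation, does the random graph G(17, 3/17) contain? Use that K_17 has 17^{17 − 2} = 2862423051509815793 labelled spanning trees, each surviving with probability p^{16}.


K_17 has 17^{17 − 2} = 2862423051509815793 labelled spanning trees.
For each such spanning tree H, let X_H = 1 if all 16 edges of H are present in G. Then P[X_H = 1] = p^{16} = (3/17)^{16} = 43046721/48661191875666868481.
Summing the indicators: E[X] = Σ_H E[X_H] = 2862423051509815793 · p^{16} = 2862423051509815793 · 43046721/48661191875666868481 = 43046721/17.
Numerically: E[X] ≈ 2.53216e+06.

E[X] = 2862423051509815793 · (3/17)^{16} = 43046721/17 ≈ 2.53216e+06.


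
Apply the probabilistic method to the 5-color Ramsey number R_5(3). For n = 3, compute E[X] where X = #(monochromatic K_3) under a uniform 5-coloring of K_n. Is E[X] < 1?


E[X] = C(3, 3) · 5^{1 − 3} = 1 · 5^{−2} = 1/25.
As a reduced fraction: E[X] = 1/25 ≈ 0.040000.
Is E[X] < 1? YES.
Since E[X] < 1, there exists a 5-coloring of K_{3} with no monochromatic K_3; hence R_5(3) > 3.

E[X] = 1/25 ≈ 0.040000; E[X] < 1, so R_5(3) > 3.


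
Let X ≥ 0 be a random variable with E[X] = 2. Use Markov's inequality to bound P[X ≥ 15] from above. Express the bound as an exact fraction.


μ = E[X] = 2, a = 15.
Markov: P[X ≥ 15] ≤ μ/a = (2)/15 = 2/15.
Numerically: ≈ 0.13333.
(Since a = 15 > μ = 2.00000, the bound 2/15 is < 1 and informative.)

P[X ≥ 15] ≤ 2/15 ≈ 0.13333.


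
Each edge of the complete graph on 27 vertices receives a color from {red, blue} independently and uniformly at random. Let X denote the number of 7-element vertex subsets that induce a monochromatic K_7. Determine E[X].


Let X = Σ_S X_S over the C(27, 7) = 888030 subsets S of size 7, where X_S = 1 if the K_7 on S is monochromatic.
For a fixed S, the K_7 on S has C(7, 2) = 21 edges. P[all 21 edges red] = (1/2)^21, and likewise for blue, so P[monochromatic] = 2·(1/2)^21 = 2^{1 − 21} = 1/1048576.
By linearity: E[X] = C(27, 7) · 2^{1 − 21} = 888030 · 1/1048576 = 444015/524288.
Numerically: E[X] ≈ 0.8469.

E[X] = C(27,7)·2^(1−C(7,2)) = 444015/524288 ≈ 0.8469.


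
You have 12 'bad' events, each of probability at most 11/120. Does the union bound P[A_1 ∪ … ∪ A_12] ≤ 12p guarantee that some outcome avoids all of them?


Union bound: P[∪_{i=1}^{12} A_i] ≤ Σ_i P[A_i] ≤ 12·p = 12·(11/120) = 11/10.
Numerically: 11/10 ≈ 1.1000000.
Is 11/10 < 1? NO.
Since the bound 11/10 is ≥ 1, the union bound is uninformative here; it does NOT by itself certify existence.

12·p = 11/10 ≈ 1.1000000; existence NOT certified by the union bound.


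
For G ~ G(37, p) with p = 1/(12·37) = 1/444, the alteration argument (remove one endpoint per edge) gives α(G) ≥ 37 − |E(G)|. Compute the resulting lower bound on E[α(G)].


E[|E(G)|] = C(37, 2)·p = 666 · (1/444) = 3/2.
E[α(G)] ≥ n − E[|E(G)|] = 37 − 3/2 = 71/2.
Numerically: ≈ 35.5000.
(This is only a lower bound; the true E[α(G)] may be larger.)

E[α(G)] ≥ 71/2 ≈ 35.5000.


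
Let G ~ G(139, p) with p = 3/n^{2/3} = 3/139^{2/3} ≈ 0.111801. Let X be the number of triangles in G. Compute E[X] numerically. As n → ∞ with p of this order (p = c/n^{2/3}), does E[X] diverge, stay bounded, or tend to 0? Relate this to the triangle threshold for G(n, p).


Number of potential triangles: C(139, 3) = 437989.
Each occurs with probability p³ ≈ (0.111801)³ ≈ 1.39744320e-03.
By linearity: E[X] = C(139, 3)·p³ ≈ 437989 · 1.39744320e-03 ≈ 612.064748.
Since α = 2/3 < 1, p = c/n^{2/3} ≫ 1/n is above the triangle threshold p ~ 1/n. Asymptotically E[X] ~ (c³/6)·n^{3(1−α)} = (3³/6)·n^{1} → ∞; triangles are abundant w.h.p.

E[X] ≈ 612.064748; in regime p = Θ(1/n^{2/3}) E[X] diverges (above the triangle threshold p ~ 1/n).


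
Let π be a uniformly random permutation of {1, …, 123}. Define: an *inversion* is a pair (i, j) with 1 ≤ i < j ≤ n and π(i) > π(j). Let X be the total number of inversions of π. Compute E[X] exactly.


Write X = Σ X_I over the C(123, 2) = 7503 pairs i < j, with X_I the indicator of one inversion.
There are 7503 indicators.
For each fixed pair i < j, the values π(i) and π(j) are two distinct elements of {1, …, 123} in uniformly random order; by symmetry P[π(i) > π(j)] = 1/2.
By linearity: E[X] = 7503 · (1/2) = C(123, 2) · (1/2) = 7503/2 = 7503/2 ≈ 3751.50000.

E[X] = 7503/2 = 3751.50000.
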